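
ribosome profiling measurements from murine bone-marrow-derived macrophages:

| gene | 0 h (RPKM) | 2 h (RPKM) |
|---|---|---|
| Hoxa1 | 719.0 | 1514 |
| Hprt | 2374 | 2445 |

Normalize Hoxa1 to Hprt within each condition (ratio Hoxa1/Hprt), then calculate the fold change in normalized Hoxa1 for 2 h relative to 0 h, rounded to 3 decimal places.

2.045

Hoxa1/Hprt (0 h) = 719.0 / 2374 = 0.30286
Hoxa1/Hprt (2 h) = 1514 / 2445 = 0.61922
Fold change = 0.61922 / 0.30286 = 2.0446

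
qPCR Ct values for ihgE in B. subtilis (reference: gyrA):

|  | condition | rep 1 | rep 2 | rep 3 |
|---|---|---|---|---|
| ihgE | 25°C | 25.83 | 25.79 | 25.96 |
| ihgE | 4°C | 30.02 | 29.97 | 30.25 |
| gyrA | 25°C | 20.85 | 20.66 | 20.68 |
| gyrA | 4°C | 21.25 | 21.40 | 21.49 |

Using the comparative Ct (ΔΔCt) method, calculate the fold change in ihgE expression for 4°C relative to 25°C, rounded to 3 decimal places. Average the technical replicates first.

0.084

Mean Ct: ihgE 25°C 25.860; ihgE 4°C 30.080; gyrA 25°C 20.730; gyrA 4°C 21.380
ΔCt(25°C) = 25.860 − 20.730 = 5.130
ΔCt(4°C) = 30.080 − 21.380 = 8.700
ΔΔCt = 8.700 − 5.130 = 3.570
Fold change = 2^(−3.570) = 0.0842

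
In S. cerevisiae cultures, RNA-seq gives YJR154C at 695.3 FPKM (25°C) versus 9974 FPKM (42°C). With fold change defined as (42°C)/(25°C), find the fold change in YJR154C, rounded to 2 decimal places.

14.34

Fold change = 9974 / 695.3 = 14.345
YJR154C is upregulated.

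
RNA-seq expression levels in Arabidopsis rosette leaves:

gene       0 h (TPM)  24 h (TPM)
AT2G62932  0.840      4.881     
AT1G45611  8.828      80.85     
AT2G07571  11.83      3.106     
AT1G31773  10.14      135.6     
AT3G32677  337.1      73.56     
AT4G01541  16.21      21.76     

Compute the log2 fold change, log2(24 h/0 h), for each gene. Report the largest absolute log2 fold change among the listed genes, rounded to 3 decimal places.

log2(4.881/0.840) = 2.539  (AT2G62932)
log2(80.85/8.828) = 3.195  (AT1G45611)
log2(3.106/11.83) = -1.929  (AT2G07571)
log2(135.6/10.14) = 3.741  (AT1G31773)
log2(73.56/337.1) = -2.196  (AT3G32677)
log2(21.76/16.21) = 0.425  (AT4G01541)
The largest magnitude belongs to AT1G31773.

3.741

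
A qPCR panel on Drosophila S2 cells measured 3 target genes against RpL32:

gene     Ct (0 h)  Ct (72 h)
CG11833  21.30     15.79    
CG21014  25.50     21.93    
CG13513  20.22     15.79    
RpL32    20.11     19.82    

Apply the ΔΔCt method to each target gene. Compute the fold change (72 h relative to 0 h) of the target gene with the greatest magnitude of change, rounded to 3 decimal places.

37.271

CG11833: ΔΔCt = (15.79−19.82) − (21.30−20.11) = -4.03 − 1.19 = -5.22; fold change = 2^5.22 = 37.271
CG21014: ΔΔCt = (21.93−19.82) − (25.50−20.11) = 2.11 − 5.39 = -3.28; fold change = 2^3.28 = 9.714
CG13513: ΔΔCt = (15.79−19.82) − (20.22−20.11) = -4.03 − 0.11 = -4.14; fold change = 2^4.14 = 17.630
CG11833 has the largest |ΔΔCt| = 5.22.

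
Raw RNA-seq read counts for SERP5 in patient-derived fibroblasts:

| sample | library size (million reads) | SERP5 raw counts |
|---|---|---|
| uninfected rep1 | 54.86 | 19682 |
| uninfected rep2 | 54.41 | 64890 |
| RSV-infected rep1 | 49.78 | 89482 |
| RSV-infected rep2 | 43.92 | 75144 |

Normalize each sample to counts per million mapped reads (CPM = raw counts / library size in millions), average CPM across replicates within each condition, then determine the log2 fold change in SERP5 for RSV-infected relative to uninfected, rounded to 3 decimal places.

CPM(uninfected rep1) = 19682 / 54.86 = 358.7678
CPM(uninfected rep2) = 64890 / 54.41 = 1192.6117
CPM(RSV-infected rep1) = 89482 / 49.78 = 1797.5492
CPM(RSV-infected rep2) = 75144 / 43.92 = 1710.9290
mean CPM(uninfected) = 775.6897; mean CPM(RSV-infected) = 1754.2391
Fold change = 1754.2391 / 775.6897 = 2.26152
log2(2.26152) = 1.1773

1.177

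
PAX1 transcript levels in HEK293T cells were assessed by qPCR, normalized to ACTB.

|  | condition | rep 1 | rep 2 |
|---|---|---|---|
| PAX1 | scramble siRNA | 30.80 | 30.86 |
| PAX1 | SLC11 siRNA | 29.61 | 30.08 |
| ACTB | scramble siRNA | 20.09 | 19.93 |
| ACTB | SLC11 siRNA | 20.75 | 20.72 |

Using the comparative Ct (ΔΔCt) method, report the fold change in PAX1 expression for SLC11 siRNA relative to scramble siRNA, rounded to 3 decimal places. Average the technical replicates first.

3.272

Mean Ct: PAX1 scramble siRNA 30.830; PAX1 SLC11 siRNA 29.845; ACTB scramble siRNA 20.010; ACTB SLC11 siRNA 20.735
ΔCt(scramble siRNA) = 30.830 − 20.010 = 10.820
ΔCt(SLC11 siRNA) = 29.845 − 20.735 = 9.110
ΔΔCt = 9.110 − 10.820 = -1.710
Fold change = 2^(−(-1.710)) = 2^1.710 = 3.2716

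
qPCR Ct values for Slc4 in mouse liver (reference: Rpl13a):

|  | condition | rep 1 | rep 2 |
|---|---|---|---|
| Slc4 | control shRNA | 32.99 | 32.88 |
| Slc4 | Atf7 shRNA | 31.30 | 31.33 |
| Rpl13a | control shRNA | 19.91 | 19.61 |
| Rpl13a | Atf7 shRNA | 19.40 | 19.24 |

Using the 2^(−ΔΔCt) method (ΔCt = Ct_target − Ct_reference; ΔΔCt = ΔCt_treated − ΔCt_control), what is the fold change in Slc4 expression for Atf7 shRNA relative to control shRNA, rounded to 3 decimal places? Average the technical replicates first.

2.266

Mean Ct: Slc4 control shRNA 32.935; Slc4 Atf7 shRNA 31.315; Rpl13a control shRNA 19.760; Rpl13a Atf7 shRNA 19.320
ΔCt(control shRNA) = 32.935 − 19.760 = 13.175
ΔCt(Atf7 shRNA) = 31.315 − 19.320 = 11.995
ΔΔCt = 11.995 − 13.175 = -1.180
Fold change = 2^(−(-1.180)) = 2^1.180 = 2.2658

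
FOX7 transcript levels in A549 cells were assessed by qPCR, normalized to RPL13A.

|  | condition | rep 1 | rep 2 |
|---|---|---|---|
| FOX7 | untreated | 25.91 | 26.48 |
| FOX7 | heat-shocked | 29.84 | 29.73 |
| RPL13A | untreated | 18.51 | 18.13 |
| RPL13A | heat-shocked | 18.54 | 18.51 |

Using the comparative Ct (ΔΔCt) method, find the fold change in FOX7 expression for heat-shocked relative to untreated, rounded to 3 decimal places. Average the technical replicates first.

Mean Ct: FOX7 untreated 26.195; FOX7 heat-shocked 29.785; RPL13A untreated 18.320; RPL13A heat-shocked 18.525
ΔCt(untreated) = 26.195 − 18.320 = 7.875
ΔCt(heat-shocked) = 29.785 − 18.525 = 11.260
ΔΔCt = 11.260 − 7.875 = 3.385
Fold change = 2^(−3.385) = 0.0957

0.096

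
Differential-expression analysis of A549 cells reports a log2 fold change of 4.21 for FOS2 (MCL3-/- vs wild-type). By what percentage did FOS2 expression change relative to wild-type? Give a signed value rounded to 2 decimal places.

1750.70%

Fold change = 2^(4.21) = 18.5070
Percent change = (FC − 1) × 100% = (18.5070 − 1) × 100 = 1750.70%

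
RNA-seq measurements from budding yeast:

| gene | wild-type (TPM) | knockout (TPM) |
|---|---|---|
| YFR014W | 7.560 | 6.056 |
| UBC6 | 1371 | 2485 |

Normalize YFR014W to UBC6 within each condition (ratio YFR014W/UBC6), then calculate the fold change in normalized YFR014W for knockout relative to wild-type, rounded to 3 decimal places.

YFR014W/UBC6 (wild-type) = 7.560 / 1371 = 0.0055142
YFR014W/UBC6 (knockout) = 6.056 / 2485 = 0.002437
Fold change = 0.002437 / 0.0055142 = 0.4420

0.442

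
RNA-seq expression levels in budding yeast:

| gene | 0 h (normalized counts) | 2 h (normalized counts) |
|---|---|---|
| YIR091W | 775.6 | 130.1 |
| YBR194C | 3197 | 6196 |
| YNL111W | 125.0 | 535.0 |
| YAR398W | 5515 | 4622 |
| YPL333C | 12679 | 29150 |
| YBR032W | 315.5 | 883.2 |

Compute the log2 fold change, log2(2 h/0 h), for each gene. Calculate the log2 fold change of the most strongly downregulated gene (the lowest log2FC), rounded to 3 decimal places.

log2(130.1/775.6) = -2.576  (YIR091W)
log2(6196/3197) = 0.955  (YBR194C)
log2(535.0/125.0) = 2.098  (YNL111W)
log2(4622/5515) = -0.255  (YAR398W)
log2(29150/12679) = 1.201  (YPL333C)
log2(883.2/315.5) = 1.485  (YBR032W)
YIR091W is most strongly downregulated.

-2.576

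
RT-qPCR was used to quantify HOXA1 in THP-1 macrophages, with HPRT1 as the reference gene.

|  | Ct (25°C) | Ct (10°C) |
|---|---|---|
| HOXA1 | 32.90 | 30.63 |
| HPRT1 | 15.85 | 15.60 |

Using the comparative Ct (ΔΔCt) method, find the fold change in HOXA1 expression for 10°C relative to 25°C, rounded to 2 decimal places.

ΔCt(25°C) = 32.900 − 15.850 = 17.050
ΔCt(10°C) = 30.630 − 15.600 = 15.030
ΔΔCt = 15.030 − 17.050 = -2.020
Fold change = 2^(−(-2.020)) = 2^2.020 = 4.056

4.06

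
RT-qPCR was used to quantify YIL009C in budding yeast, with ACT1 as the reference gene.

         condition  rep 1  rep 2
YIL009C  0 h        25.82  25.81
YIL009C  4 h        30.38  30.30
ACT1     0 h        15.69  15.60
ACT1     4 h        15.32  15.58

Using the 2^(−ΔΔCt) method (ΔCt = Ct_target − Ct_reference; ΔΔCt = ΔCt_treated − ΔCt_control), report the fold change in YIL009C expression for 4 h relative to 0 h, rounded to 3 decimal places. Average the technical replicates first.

0.038

Mean Ct: YIL009C 0 h 25.815; YIL009C 4 h 30.340; ACT1 0 h 15.645; ACT1 4 h 15.450
ΔCt(0 h) = 25.815 − 15.645 = 10.170
ΔCt(4 h) = 30.340 − 15.450 = 14.890
ΔΔCt = 14.890 − 10.170 = 4.720
Fold change = 2^(−4.720) = 0.0379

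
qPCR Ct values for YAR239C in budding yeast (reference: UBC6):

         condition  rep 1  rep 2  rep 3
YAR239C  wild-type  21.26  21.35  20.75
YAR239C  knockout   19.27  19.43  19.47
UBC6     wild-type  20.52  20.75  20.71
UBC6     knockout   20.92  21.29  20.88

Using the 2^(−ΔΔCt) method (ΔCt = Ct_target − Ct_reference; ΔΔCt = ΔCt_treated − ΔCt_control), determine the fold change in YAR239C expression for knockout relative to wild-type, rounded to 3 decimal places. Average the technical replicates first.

4.287

Mean Ct: YAR239C wild-type 21.120; YAR239C knockout 19.390; UBC6 wild-type 20.660; UBC6 knockout 21.030
ΔCt(wild-type) = 21.120 − 20.660 = 0.460
ΔCt(knockout) = 19.390 − 21.030 = -1.640
ΔΔCt = -1.640 − 0.460 = -2.100
Fold change = 2^(−(-2.100)) = 2^2.100 = 4.2871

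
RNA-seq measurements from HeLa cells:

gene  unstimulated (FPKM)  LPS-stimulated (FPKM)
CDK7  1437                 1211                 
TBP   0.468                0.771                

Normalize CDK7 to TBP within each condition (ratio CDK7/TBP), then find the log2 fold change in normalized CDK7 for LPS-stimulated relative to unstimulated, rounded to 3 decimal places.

-0.967

CDK7/TBP (unstimulated) = 1437 / 0.468 = 3070.5
CDK7/TBP (LPS-stimulated) = 1211 / 0.771 = 1570.7
Fold change = 1570.7 / 3070.5 = 0.5115
log2(0.5115) = -0.9671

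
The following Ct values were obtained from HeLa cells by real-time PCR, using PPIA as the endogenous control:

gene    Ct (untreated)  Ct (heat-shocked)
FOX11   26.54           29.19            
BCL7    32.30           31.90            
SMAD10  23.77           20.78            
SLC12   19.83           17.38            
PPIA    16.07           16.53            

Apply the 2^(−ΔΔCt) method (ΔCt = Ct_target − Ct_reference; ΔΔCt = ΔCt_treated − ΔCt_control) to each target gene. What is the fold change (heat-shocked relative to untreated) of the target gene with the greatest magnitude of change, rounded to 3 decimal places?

FOX11: ΔΔCt = (29.19−16.53) − (26.54−16.07) = 12.66 − 10.47 = 2.19; fold change = 2^-2.19 = 0.219
BCL7: ΔΔCt = (31.90−16.53) − (32.30−16.07) = 15.37 − 16.23 = -0.86; fold change = 2^0.86 = 1.815
SMAD10: ΔΔCt = (20.78−16.53) − (23.77−16.07) = 4.25 − 7.70 = -3.45; fold change = 2^3.45 = 10.928
SLC12: ΔΔCt = (17.38−16.53) − (19.83−16.07) = 0.85 − 3.76 = -2.91; fold change = 2^2.91 = 7.516
SMAD10 has the largest |ΔΔCt| = 3.45.

10.928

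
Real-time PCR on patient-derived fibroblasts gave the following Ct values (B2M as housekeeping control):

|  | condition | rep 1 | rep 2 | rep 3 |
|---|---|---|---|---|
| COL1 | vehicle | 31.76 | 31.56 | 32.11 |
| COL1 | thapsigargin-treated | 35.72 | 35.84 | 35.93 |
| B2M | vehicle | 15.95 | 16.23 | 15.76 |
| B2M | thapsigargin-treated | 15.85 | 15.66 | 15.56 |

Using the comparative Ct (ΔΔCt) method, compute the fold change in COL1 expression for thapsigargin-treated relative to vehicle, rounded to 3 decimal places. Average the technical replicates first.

Mean Ct: COL1 vehicle 31.810; COL1 thapsigargin-treated 35.830; B2M vehicle 15.980; B2M thapsigargin-treated 15.690
ΔCt(vehicle) = 31.810 − 15.980 = 15.830
ΔCt(thapsigargin-treated) = 35.830 − 15.690 = 20.140
ΔΔCt = 20.140 − 15.830 = 4.310
Fold change = 2^(−4.310) = 0.0504

0.050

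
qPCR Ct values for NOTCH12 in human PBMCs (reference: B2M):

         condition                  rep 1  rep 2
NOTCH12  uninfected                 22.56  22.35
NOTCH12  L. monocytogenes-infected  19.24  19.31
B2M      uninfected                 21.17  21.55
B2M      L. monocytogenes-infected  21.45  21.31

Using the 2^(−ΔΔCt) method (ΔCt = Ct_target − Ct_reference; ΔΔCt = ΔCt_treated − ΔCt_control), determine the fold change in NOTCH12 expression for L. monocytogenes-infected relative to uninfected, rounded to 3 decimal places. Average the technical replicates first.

Mean Ct: NOTCH12 uninfected 22.455; NOTCH12 L. monocytogenes-infected 19.275; B2M uninfected 21.360; B2M L. monocytogenes-infected 21.380
ΔCt(uninfected) = 22.455 − 21.360 = 1.095
ΔCt(L. monocytogenes-infected) = 19.275 − 21.380 = -2.105
ΔΔCt = -2.105 − 1.095 = -3.200
Fold change = 2^(−(-3.200)) = 2^3.200 = 9.1896

9.190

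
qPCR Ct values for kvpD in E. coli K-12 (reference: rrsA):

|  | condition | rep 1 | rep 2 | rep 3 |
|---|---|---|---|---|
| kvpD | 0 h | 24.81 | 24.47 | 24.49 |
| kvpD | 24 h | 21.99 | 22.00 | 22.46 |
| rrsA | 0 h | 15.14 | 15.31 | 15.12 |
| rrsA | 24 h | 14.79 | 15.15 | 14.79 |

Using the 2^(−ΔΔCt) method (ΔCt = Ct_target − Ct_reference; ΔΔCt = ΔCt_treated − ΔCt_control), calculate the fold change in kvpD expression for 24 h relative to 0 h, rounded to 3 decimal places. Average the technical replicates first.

4.469

Mean Ct: kvpD 0 h 24.590; kvpD 24 h 22.150; rrsA 0 h 15.190; rrsA 24 h 14.910
ΔCt(0 h) = 24.590 − 15.190 = 9.400
ΔCt(24 h) = 22.150 − 14.910 = 7.240
ΔΔCt = 7.240 − 9.400 = -2.160
Fold change = 2^(−(-2.160)) = 2^2.160 = 4.4691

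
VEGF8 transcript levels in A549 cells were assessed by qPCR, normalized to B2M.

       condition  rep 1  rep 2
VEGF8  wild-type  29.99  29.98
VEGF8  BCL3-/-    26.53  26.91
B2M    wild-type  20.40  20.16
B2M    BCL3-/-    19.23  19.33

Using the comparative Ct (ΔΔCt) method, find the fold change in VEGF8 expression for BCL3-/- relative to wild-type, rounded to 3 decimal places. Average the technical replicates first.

Mean Ct: VEGF8 wild-type 29.985; VEGF8 BCL3-/- 26.720; B2M wild-type 20.280; B2M BCL3-/- 19.280
ΔCt(wild-type) = 29.985 − 20.280 = 9.705
ΔCt(BCL3-/-) = 26.720 − 19.280 = 7.440
ΔΔCt = 7.440 − 9.705 = -2.265
Fold change = 2^(−(-2.265)) = 2^2.265 = 4.8065

4.807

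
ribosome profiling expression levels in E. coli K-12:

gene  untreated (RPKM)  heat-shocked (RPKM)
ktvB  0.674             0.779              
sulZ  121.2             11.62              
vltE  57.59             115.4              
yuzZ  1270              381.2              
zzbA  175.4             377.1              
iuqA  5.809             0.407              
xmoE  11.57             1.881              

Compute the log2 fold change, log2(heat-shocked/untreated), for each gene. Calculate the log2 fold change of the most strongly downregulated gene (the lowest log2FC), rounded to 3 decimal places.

-3.835

log2(0.779/0.674) = 0.209  (ktvB)
log2(11.62/121.2) = -3.383  (sulZ)
log2(115.4/57.59) = 1.003  (vltE)
log2(381.2/1270) = -1.736  (yuzZ)
log2(377.1/175.4) = 1.104  (zzbA)
log2(0.407/5.809) = -3.835  (iuqA)
log2(1.881/11.57) = -2.621  (xmoE)
iuqA is most strongly downregulated.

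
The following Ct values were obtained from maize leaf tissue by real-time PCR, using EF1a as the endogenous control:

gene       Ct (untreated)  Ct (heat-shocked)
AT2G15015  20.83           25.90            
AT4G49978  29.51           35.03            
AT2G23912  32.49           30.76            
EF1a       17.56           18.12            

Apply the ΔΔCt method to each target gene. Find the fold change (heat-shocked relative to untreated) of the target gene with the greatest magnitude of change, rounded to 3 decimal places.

AT2G15015: ΔΔCt = (25.90−18.12) − (20.83−17.56) = 7.78 − 3.27 = 4.51; fold change = 2^-4.51 = 0.044
AT4G49978: ΔΔCt = (35.03−18.12) − (29.51−17.56) = 16.91 − 11.95 = 4.96; fold change = 2^-4.96 = 0.032
AT2G23912: ΔΔCt = (30.76−18.12) − (32.49−17.56) = 12.64 − 14.93 = -2.29; fold change = 2^2.29 = 4.891
AT4G49978 has the largest |ΔΔCt| = 4.96.

0.032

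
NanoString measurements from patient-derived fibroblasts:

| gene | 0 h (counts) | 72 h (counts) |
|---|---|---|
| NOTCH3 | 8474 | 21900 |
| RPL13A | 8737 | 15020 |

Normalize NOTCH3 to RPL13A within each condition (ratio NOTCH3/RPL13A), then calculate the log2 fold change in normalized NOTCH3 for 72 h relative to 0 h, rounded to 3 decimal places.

NOTCH3/RPL13A (0 h) = 8474 / 8737 = 0.9699
NOTCH3/RPL13A (72 h) = 21900 / 15020 = 1.4581
Fold change = 1.4581 / 0.9699 = 1.5033
log2(1.5033) = 0.5881

0.588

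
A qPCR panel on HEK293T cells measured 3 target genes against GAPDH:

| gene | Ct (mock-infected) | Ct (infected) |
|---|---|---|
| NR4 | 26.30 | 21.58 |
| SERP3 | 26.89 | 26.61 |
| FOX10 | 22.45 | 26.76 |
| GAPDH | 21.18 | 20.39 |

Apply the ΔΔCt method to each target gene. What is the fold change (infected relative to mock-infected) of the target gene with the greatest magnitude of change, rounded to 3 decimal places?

NR4: ΔΔCt = (21.58−20.39) − (26.30−21.18) = 1.19 − 5.12 = -3.93; fold change = 2^3.93 = 15.242
SERP3: ΔΔCt = (26.61−20.39) − (26.89−21.18) = 6.22 − 5.71 = 0.51; fold change = 2^-0.51 = 0.702
FOX10: ΔΔCt = (26.76−20.39) − (22.45−21.18) = 6.37 − 1.27 = 5.10; fold change = 2^-5.10 = 0.029
FOX10 has the largest |ΔΔCt| = 5.10.

0.029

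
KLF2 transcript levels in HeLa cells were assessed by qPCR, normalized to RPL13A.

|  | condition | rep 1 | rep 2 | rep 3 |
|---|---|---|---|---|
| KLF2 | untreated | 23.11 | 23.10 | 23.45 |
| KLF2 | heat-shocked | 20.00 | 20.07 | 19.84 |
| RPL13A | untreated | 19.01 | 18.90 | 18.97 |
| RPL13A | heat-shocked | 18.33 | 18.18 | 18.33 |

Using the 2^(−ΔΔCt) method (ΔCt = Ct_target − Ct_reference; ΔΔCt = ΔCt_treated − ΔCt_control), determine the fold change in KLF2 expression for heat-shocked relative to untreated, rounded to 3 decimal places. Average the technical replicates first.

5.938

Mean Ct: KLF2 untreated 23.220; KLF2 heat-shocked 19.970; RPL13A untreated 18.960; RPL13A heat-shocked 18.280
ΔCt(untreated) = 23.220 − 18.960 = 4.260
ΔCt(heat-shocked) = 19.970 − 18.280 = 1.690
ΔΔCt = 1.690 − 4.260 = -2.570
Fold change = 2^(−(-2.570)) = 2^2.570 = 5.9381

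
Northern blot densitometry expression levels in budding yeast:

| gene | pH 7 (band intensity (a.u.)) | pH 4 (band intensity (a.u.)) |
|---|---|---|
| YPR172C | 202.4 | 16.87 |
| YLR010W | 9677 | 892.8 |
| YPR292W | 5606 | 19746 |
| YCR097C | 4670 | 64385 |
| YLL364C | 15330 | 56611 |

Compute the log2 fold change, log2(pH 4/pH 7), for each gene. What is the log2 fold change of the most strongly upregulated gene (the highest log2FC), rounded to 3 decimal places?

3.785

log2(16.87/202.4) = -3.585  (YPR172C)
log2(892.8/9677) = -3.438  (YLR010W)
log2(19746/5606) = 1.817  (YPR292W)
log2(64385/4670) = 3.785  (YCR097C)
log2(56611/15330) = 1.885  (YLL364C)
YCR097C is most strongly upregulated.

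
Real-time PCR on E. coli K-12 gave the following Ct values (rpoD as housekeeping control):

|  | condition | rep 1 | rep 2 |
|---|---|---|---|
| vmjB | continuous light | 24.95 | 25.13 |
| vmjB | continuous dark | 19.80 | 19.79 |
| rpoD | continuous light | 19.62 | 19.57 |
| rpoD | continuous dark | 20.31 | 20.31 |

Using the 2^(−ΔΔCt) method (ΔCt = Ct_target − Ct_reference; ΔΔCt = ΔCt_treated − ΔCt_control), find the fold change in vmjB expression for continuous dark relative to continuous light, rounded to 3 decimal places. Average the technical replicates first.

Mean Ct: vmjB continuous light 25.040; vmjB continuous dark 19.795; rpoD continuous light 19.595; rpoD continuous dark 20.310
ΔCt(continuous light) = 25.040 − 19.595 = 5.445
ΔCt(continuous dark) = 19.795 − 20.310 = -0.515
ΔΔCt = -0.515 − 5.445 = -5.960
Fold change = 2^(−(-5.960)) = 2^5.960 = 62.2499

62.250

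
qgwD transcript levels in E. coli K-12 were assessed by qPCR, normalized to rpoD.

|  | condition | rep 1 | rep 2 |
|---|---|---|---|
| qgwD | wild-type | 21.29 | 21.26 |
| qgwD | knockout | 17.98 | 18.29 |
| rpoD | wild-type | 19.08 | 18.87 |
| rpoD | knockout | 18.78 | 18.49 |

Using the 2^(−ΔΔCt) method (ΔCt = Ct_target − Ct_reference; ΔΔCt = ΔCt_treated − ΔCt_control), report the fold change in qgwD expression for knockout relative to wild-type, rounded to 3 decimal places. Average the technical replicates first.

6.964

Mean Ct: qgwD wild-type 21.275; qgwD knockout 18.135; rpoD wild-type 18.975; rpoD knockout 18.635
ΔCt(wild-type) = 21.275 − 18.975 = 2.300
ΔCt(knockout) = 18.135 − 18.635 = -0.500
ΔΔCt = -0.500 − 2.300 = -2.800
Fold change = 2^(−(-2.800)) = 2^2.800 = 6.9644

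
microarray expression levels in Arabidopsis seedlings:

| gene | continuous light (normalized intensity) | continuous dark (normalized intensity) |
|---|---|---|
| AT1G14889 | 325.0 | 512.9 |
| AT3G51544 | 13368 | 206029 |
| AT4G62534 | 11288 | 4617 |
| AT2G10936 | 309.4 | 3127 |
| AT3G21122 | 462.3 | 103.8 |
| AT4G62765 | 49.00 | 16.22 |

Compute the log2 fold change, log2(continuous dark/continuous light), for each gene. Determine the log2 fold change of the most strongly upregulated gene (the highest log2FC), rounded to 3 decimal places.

log2(512.9/325.0) = 0.658  (AT1G14889)
log2(206029/13368) = 3.946  (AT3G51544)
log2(4617/11288) = -1.290  (AT4G62534)
log2(3127/309.4) = 3.337  (AT2G10936)
log2(103.8/462.3) = -2.155  (AT3G21122)
log2(16.22/49.00) = -1.595  (AT4G62765)
AT3G51544 is most strongly upregulated.

3.946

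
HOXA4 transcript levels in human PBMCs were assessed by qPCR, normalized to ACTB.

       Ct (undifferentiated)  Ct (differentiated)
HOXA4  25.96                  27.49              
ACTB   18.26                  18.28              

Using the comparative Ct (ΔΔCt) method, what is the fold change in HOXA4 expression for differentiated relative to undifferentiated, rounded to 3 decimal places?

0.351

ΔCt(undifferentiated) = 25.960 − 18.260 = 7.700
ΔCt(differentiated) = 27.490 − 18.280 = 9.210
ΔΔCt = 9.210 − 7.700 = 1.510
Fold change = 2^(−1.510) = 0.3511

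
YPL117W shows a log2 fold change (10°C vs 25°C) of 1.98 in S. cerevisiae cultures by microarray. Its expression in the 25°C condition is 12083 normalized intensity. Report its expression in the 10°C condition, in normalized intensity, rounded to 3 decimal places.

47666.599

Fold change = 2^(1.98) = 3.9449
10°C expression = 12083 × 3.9449 = 47666.599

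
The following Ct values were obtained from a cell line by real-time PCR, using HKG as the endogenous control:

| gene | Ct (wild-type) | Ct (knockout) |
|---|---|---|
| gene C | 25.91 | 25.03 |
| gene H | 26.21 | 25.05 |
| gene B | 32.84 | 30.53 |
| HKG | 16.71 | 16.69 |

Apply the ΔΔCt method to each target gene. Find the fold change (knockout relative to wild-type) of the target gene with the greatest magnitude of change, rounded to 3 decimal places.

gene C: ΔΔCt = (25.03−16.69) − (25.91−16.71) = 8.34 − 9.20 = -0.86; fold change = 2^0.86 = 1.815
gene H: ΔΔCt = (25.05−16.69) − (26.21−16.71) = 8.36 − 9.50 = -1.14; fold change = 2^1.14 = 2.204
gene B: ΔΔCt = (30.53−16.69) − (32.84−16.71) = 13.84 − 16.13 = -2.29; fold change = 2^2.29 = 4.891
gene B has the largest |ΔΔCt| = 2.29.

4.891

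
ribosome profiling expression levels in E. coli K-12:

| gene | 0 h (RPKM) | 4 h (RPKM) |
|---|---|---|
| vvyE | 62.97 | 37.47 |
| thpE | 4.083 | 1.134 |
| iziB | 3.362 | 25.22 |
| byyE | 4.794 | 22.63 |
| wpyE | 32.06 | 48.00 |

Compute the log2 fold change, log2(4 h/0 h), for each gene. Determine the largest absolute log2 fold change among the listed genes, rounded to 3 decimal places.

log2(37.47/62.97) = -0.749  (vvyE)
log2(1.134/4.083) = -1.848  (thpE)
log2(25.22/3.362) = 2.907  (iziB)
log2(22.63/4.794) = 2.239  (byyE)
log2(48.00/32.06) = 0.582  (wpyE)
The largest magnitude belongs to iziB.

2.907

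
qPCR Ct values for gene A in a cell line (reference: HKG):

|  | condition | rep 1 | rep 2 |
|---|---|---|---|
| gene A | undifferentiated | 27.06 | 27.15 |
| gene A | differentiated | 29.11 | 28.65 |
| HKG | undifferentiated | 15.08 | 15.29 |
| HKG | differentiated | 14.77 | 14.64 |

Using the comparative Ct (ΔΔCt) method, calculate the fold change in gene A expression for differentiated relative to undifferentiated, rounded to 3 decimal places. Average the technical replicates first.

0.209

Mean Ct: gene A undifferentiated 27.105; gene A differentiated 28.880; HKG undifferentiated 15.185; HKG differentiated 14.705
ΔCt(undifferentiated) = 27.105 − 15.185 = 11.920
ΔCt(differentiated) = 28.880 − 14.705 = 14.175
ΔΔCt = 14.175 − 11.920 = 2.255
Fold change = 2^(−2.255) = 0.2095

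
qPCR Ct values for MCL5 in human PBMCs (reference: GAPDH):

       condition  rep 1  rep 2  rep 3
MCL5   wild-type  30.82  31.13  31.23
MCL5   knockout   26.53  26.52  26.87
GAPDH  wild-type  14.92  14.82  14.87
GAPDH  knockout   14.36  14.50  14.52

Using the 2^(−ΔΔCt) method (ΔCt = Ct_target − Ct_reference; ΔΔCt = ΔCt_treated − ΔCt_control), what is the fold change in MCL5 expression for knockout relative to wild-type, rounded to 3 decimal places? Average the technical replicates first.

Mean Ct: MCL5 wild-type 31.060; MCL5 knockout 26.640; GAPDH wild-type 14.870; GAPDH knockout 14.460
ΔCt(wild-type) = 31.060 − 14.870 = 16.190
ΔCt(knockout) = 26.640 − 14.460 = 12.180
ΔΔCt = 12.180 − 16.190 = -4.010
Fold change = 2^(−(-4.010)) = 2^4.010 = 16.1113

16.111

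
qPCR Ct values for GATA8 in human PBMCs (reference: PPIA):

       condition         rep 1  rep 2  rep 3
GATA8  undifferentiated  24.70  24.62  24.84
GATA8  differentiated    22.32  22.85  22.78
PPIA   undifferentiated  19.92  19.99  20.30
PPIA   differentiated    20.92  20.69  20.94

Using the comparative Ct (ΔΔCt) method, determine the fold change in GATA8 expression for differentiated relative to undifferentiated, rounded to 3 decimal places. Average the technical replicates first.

7.210

Mean Ct: GATA8 undifferentiated 24.720; GATA8 differentiated 22.650; PPIA undifferentiated 20.070; PPIA differentiated 20.850
ΔCt(undifferentiated) = 24.720 − 20.070 = 4.650
ΔCt(differentiated) = 22.650 − 20.850 = 1.800
ΔΔCt = 1.800 − 4.650 = -2.850
Fold change = 2^(−(-2.850)) = 2^2.850 = 7.2100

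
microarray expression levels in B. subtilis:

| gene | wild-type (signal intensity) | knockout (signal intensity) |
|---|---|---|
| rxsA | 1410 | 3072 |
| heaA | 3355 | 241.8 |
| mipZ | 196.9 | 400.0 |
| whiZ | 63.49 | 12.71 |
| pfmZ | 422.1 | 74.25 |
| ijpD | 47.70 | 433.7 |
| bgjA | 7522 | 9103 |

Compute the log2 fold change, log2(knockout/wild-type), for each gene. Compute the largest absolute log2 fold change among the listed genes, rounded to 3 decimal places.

3.794

log2(3072/1410) = 1.123  (rxsA)
log2(241.8/3355) = -3.794  (heaA)
log2(400.0/196.9) = 1.023  (mipZ)
log2(12.71/63.49) = -2.321  (whiZ)
log2(74.25/422.1) = -2.507  (pfmZ)
log2(433.7/47.70) = 3.185  (ijpD)
log2(9103/7522) = 0.275  (bgjA)
The largest magnitude belongs to heaA.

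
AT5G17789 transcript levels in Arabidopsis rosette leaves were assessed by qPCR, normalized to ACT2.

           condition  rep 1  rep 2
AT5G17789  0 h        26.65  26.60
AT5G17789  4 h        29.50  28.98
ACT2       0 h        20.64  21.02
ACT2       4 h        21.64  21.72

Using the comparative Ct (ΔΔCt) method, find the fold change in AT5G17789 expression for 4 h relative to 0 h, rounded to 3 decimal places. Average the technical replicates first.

0.294

Mean Ct: AT5G17789 0 h 26.625; AT5G17789 4 h 29.240; ACT2 0 h 20.830; ACT2 4 h 21.680
ΔCt(0 h) = 26.625 − 20.830 = 5.795
ΔCt(4 h) = 29.240 − 21.680 = 7.560
ΔΔCt = 7.560 − 5.795 = 1.765
Fold change = 2^(−1.765) = 0.2942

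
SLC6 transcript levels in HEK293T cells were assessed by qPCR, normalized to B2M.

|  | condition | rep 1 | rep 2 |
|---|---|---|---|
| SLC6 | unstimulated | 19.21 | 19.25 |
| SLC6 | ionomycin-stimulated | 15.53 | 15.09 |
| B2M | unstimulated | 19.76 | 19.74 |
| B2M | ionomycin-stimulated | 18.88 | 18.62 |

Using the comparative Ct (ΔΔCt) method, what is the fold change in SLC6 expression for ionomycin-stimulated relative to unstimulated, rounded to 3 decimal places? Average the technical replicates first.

Mean Ct: SLC6 unstimulated 19.230; SLC6 ionomycin-stimulated 15.310; B2M unstimulated 19.750; B2M ionomycin-stimulated 18.750
ΔCt(unstimulated) = 19.230 − 19.750 = -0.520
ΔCt(ionomycin-stimulated) = 15.310 − 18.750 = -3.440
ΔΔCt = -3.440 − (-0.520) = -2.920
Fold change = 2^(−(-2.920)) = 2^2.920 = 7.5685

7.568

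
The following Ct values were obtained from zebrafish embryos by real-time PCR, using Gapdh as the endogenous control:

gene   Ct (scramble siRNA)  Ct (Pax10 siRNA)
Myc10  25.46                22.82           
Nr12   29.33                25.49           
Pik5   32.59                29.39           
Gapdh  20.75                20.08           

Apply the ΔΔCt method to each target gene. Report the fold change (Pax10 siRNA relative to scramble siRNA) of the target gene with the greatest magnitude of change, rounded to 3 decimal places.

Myc10: ΔΔCt = (22.82−20.08) − (25.46−20.75) = 2.74 − 4.71 = -1.97; fold change = 2^1.97 = 3.918
Nr12: ΔΔCt = (25.49−20.08) − (29.33−20.75) = 5.41 − 8.58 = -3.17; fold change = 2^3.17 = 9.000
Pik5: ΔΔCt = (29.39−20.08) − (32.59−20.75) = 9.31 − 11.84 = -2.53; fold change = 2^2.53 = 5.776
Nr12 has the largest |ΔΔCt| = 3.17.

9.000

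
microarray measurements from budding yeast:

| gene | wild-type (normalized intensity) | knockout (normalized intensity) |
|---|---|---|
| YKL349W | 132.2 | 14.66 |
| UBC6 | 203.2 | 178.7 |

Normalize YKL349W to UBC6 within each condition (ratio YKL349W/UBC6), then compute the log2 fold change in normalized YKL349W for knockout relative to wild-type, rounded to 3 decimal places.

-2.987

YKL349W/UBC6 (wild-type) = 132.2 / 203.2 = 0.65059
YKL349W/UBC6 (knockout) = 14.66 / 178.7 = 0.082037
Fold change = 0.082037 / 0.65059 = 0.1261
log2(0.1261) = -2.9874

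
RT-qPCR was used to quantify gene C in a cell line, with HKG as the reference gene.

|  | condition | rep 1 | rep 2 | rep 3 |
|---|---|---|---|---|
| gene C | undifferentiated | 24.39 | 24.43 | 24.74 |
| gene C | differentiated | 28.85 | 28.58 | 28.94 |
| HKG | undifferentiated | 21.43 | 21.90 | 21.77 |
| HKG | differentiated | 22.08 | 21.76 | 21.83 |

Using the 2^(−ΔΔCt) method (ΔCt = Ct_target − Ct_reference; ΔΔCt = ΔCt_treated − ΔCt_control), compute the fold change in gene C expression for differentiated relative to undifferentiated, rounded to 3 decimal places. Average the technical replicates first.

Mean Ct: gene C undifferentiated 24.520; gene C differentiated 28.790; HKG undifferentiated 21.700; HKG differentiated 21.890
ΔCt(undifferentiated) = 24.520 − 21.700 = 2.820
ΔCt(differentiated) = 28.790 − 21.890 = 6.900
ΔΔCt = 6.900 − 2.820 = 4.080
Fold change = 2^(−4.080) = 0.0591

0.059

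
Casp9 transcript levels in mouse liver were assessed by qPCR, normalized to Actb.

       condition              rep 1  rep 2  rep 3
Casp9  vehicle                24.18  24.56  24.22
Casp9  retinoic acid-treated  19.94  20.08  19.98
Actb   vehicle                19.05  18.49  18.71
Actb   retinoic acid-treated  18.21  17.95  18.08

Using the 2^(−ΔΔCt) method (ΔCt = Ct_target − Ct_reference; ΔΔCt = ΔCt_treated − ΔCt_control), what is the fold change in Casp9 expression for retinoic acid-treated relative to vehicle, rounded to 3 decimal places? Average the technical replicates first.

12.553

Mean Ct: Casp9 vehicle 24.320; Casp9 retinoic acid-treated 20.000; Actb vehicle 18.750; Actb retinoic acid-treated 18.080
ΔCt(vehicle) = 24.320 − 18.750 = 5.570
ΔCt(retinoic acid-treated) = 20.000 − 18.080 = 1.920
ΔΔCt = 1.920 − 5.570 = -3.650
Fold change = 2^(−(-3.650)) = 2^3.650 = 12.5533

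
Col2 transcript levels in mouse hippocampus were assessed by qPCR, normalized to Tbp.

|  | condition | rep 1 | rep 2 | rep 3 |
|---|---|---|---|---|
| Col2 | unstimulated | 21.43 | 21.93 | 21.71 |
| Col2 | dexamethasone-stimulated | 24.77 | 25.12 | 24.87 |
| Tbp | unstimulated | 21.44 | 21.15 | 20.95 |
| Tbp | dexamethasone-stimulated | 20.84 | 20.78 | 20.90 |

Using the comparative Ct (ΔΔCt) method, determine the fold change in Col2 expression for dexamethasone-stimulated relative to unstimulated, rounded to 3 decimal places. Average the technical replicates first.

0.084

Mean Ct: Col2 unstimulated 21.690; Col2 dexamethasone-stimulated 24.920; Tbp unstimulated 21.180; Tbp dexamethasone-stimulated 20.840
ΔCt(unstimulated) = 21.690 − 21.180 = 0.510
ΔCt(dexamethasone-stimulated) = 24.920 − 20.840 = 4.080
ΔΔCt = 4.080 − 0.510 = 3.570
Fold change = 2^(−3.570) = 0.0842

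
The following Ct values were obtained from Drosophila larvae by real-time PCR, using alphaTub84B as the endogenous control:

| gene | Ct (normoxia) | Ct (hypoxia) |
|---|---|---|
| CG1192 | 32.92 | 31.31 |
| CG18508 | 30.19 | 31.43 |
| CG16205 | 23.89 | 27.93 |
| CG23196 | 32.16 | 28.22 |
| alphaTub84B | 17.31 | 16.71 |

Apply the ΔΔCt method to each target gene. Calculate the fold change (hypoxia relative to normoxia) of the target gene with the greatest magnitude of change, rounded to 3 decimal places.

0.040

CG1192: ΔΔCt = (31.31−16.71) − (32.92−17.31) = 14.60 − 15.61 = -1.01; fold change = 2^1.01 = 2.014
CG18508: ΔΔCt = (31.43−16.71) − (30.19−17.31) = 14.72 − 12.88 = 1.84; fold change = 2^-1.84 = 0.279
CG16205: ΔΔCt = (27.93−16.71) − (23.89−17.31) = 11.22 − 6.58 = 4.64; fold change = 2^-4.64 = 0.040
CG23196: ΔΔCt = (28.22−16.71) − (32.16−17.31) = 11.51 − 14.85 = -3.34; fold change = 2^3.34 = 10.126
CG16205 has the largest |ΔΔCt| = 4.64.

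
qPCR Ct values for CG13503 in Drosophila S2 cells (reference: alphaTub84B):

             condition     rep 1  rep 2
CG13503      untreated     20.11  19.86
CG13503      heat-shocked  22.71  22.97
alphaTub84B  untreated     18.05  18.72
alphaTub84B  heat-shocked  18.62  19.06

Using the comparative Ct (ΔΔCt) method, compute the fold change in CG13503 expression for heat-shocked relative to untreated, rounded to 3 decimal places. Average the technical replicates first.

0.189

Mean Ct: CG13503 untreated 19.985; CG13503 heat-shocked 22.840; alphaTub84B untreated 18.385; alphaTub84B heat-shocked 18.840
ΔCt(untreated) = 19.985 − 18.385 = 1.600
ΔCt(heat-shocked) = 22.840 − 18.840 = 4.000
ΔΔCt = 4.000 − 1.600 = 2.400
Fold change = 2^(−2.400) = 0.1895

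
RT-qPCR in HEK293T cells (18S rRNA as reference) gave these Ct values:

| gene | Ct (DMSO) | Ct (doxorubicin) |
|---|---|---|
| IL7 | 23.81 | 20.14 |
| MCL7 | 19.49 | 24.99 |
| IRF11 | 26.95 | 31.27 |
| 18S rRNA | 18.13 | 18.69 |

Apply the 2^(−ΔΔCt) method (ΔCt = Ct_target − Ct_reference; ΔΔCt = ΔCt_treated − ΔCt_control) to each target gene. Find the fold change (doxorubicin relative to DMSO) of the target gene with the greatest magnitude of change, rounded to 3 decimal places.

IL7: ΔΔCt = (20.14−18.69) − (23.81−18.13) = 1.45 − 5.68 = -4.23; fold change = 2^4.23 = 18.765
MCL7: ΔΔCt = (24.99−18.69) − (19.49−18.13) = 6.30 − 1.36 = 4.94; fold change = 2^-4.94 = 0.033
IRF11: ΔΔCt = (31.27−18.69) − (26.95−18.13) = 12.58 − 8.82 = 3.76; fold change = 2^-3.76 = 0.074
MCL7 has the largest |ΔΔCt| = 4.94.

0.033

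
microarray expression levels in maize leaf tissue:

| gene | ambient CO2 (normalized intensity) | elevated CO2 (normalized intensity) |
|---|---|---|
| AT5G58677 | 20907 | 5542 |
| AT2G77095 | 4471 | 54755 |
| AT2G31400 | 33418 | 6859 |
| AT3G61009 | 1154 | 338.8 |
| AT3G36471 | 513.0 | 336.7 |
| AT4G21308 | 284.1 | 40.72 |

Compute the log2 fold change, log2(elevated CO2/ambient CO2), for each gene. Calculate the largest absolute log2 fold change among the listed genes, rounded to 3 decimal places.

log2(5542/20907) = -1.916  (AT5G58677)
log2(54755/4471) = 3.614  (AT2G77095)
log2(6859/33418) = -2.285  (AT2G31400)
log2(338.8/1154) = -1.768  (AT3G61009)
log2(336.7/513.0) = -0.607  (AT3G36471)
log2(40.72/284.1) = -2.803  (AT4G21308)
The largest magnitude belongs to AT2G77095.

3.614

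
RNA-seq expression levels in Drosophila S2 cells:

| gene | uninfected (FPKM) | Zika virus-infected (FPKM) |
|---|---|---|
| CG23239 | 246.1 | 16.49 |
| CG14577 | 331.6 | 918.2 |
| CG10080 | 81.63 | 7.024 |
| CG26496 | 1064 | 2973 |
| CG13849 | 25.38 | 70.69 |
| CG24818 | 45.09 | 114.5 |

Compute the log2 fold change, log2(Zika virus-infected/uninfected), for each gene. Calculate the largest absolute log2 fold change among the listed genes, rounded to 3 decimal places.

log2(16.49/246.1) = -3.900  (CG23239)
log2(918.2/331.6) = 1.469  (CG14577)
log2(7.024/81.63) = -3.539  (CG10080)
log2(2973/1064) = 1.482  (CG26496)
log2(70.69/25.38) = 1.478  (CG13849)
log2(114.5/45.09) = 1.344  (CG24818)
The largest magnitude belongs to CG23239.

3.900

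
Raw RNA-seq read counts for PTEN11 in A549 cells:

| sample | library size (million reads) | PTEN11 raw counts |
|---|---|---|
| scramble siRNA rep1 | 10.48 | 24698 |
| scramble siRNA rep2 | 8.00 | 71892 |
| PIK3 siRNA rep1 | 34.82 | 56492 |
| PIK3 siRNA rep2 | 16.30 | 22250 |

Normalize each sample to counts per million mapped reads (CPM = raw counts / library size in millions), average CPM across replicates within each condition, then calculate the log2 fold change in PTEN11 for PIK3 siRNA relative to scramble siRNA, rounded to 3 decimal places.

-1.925

CPM(scramble siRNA rep1) = 24698 / 10.48 = 2356.6794
CPM(scramble siRNA rep2) = 71892 / 8.00 = 8986.5000
CPM(PIK3 siRNA rep1) = 56492 / 34.82 = 1622.4009
CPM(PIK3 siRNA rep2) = 22250 / 16.30 = 1365.0307
mean CPM(scramble siRNA) = 5671.5897; mean CPM(PIK3 siRNA) = 1493.7158
Fold change = 1493.7158 / 5671.5897 = 0.26337
log2(0.26337) = -1.9248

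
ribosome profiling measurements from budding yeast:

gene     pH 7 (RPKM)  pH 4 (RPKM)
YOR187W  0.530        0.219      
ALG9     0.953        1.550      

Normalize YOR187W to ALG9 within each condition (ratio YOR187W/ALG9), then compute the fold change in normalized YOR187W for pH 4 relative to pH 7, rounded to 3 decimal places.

YOR187W/ALG9 (pH 7) = 0.530 / 0.953 = 0.55614
YOR187W/ALG9 (pH 4) = 0.219 / 1.550 = 0.14129
Fold change = 0.14129 / 0.55614 = 0.2541

0.254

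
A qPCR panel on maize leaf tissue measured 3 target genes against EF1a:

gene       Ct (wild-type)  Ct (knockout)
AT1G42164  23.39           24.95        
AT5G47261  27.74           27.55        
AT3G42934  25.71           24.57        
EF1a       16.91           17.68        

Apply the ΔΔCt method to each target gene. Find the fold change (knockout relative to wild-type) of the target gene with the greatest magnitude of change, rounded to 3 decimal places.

AT1G42164: ΔΔCt = (24.95−17.68) − (23.39−16.91) = 7.27 − 6.48 = 0.79; fold change = 2^-0.79 = 0.578
AT5G47261: ΔΔCt = (27.55−17.68) − (27.74−16.91) = 9.87 − 10.83 = -0.96; fold change = 2^0.96 = 1.945
AT3G42934: ΔΔCt = (24.57−17.68) − (25.71−16.91) = 6.89 − 8.80 = -1.91; fold change = 2^1.91 = 3.758
AT3G42934 has the largest |ΔΔCt| = 1.91.

3.758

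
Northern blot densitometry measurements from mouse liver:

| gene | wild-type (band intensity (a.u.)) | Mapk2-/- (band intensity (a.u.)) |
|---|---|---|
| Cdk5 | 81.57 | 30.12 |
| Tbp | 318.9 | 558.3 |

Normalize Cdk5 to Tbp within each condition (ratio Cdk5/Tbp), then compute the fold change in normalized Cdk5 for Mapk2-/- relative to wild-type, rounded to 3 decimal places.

Cdk5/Tbp (wild-type) = 81.57 / 318.9 = 0.25579
Cdk5/Tbp (Mapk2-/-) = 30.12 / 558.3 = 0.053949
Fold change = 0.053949 / 0.25579 = 0.2109

0.211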